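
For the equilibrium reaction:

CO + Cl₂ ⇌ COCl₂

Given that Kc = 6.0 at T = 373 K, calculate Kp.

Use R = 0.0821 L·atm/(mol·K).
K_p = 0.1959

Δn = (moles gaseous products) − (moles gaseous reactants) = -1
T = 373 K; RT = 0.0821 × 373 = 30.6233
Kp = Kc·(RT)^Δn = 6.0 × (30.6233)^-1 = 6.0 × 0.0326549 = 0.1959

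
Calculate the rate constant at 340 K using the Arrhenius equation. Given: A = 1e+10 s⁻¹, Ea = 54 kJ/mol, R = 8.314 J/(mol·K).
5.05e+01 s⁻¹

k = A·exp(-Ea/(R·T)) = 1e+10·exp(-54000/(8.314·340)) = 1e+10·exp(-19.1031) = 1e+10·5.0537e-09 = 5.05e+01 s⁻¹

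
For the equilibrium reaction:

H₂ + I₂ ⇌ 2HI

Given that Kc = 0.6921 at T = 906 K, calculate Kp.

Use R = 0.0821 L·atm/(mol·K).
K_p = 0.6921

Δn = (moles gaseous products) − (moles gaseous reactants) = 0
T = 906 K; RT = 0.0821 × 906 = 74.3826
Kp = Kc·(RT)^Δn = 0.6921 × (74.3826)^0 = 0.6921 × 1 = 0.6921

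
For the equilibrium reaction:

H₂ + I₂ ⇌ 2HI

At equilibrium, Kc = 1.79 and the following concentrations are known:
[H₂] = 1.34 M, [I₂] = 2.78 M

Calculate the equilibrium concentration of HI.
[HI] = 2.5823 M

Kc = ([HI]^2) / ([H₂] × [I₂]) = 1.79
[HI]^2 = Kc · (reactant terms)/(other product terms) = 1.79 · 3.7252 / 1 = 6.6681
[HI] = (6.6681)^(1/2) = 2.5823 M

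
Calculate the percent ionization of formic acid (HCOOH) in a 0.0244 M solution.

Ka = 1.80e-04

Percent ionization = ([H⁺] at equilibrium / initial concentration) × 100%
Percent ionization = 8.23%

Let x = [H⁺]. Ka = x²/(C - x) ⇒ x² + (1.80e-04)x - (1.80e-04)(0.0244) = 0. x = 2.0076e-03. Percent = (2.0076e-03/0.0244) × 100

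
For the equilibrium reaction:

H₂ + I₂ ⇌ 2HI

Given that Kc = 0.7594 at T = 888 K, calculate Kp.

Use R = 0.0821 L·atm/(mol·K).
K_p = 0.7594

Δn = (moles gaseous products) − (moles gaseous reactants) = 0
T = 888 K; RT = 0.0821 × 888 = 72.9048
Kp = Kc·(RT)^Δn = 0.7594 × (72.9048)^0 = 0.7594 × 1 = 0.7594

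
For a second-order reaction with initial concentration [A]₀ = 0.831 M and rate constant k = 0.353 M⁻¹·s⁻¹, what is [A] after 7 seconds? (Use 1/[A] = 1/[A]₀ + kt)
0.2722 M

1/[A] = 1/[A]₀ + k·t = 1/0.831 + (0.353)·(7) = 1.2034 + 2.4710 = 3.6744
[A] = 1/3.6744 = 0.2722 M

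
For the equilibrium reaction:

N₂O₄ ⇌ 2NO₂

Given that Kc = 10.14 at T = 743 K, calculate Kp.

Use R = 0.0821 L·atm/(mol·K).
K_p = 618.5430

Δn = (moles gaseous products) − (moles gaseous reactants) = 1
T = 743 K; RT = 0.0821 × 743 = 61.0003
Kp = Kc·(RT)^Δn = 10.14 × (61.0003)^1 = 10.14 × 61.0003 = 618.5430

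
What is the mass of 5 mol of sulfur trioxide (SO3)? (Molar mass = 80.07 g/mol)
Mass = 5 mol × 80.07 g/mol = 400.3 g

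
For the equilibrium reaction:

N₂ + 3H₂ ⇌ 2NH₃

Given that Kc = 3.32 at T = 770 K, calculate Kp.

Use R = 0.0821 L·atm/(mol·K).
K_p = 8.31e-04

Δn = (moles gaseous products) − (moles gaseous reactants) = -2
T = 770 K; RT = 0.0821 × 770 = 63.217
Kp = Kc·(RT)^Δn = 3.32 × (63.217)^-2 = 3.32 × 0.000250226 = 8.31e-04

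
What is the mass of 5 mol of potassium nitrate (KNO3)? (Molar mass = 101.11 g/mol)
Mass = 5 mol × 101.11 g/mol = 505.6 g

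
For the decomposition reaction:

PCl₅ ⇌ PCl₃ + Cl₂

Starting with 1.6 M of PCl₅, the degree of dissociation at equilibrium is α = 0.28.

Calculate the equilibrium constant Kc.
K_c = 0.1742

x = α·[A]₀ = 0.28 × 1.6 = 0.448 M dissociated.
At eq: [PCl₅] = 1.6 − 0.448 = 1.152 M; [PCl₃] = [Cl₂] = x = 0.448 M.
Kc = [PCl₃][Cl₂]/[PCl₅] = (0.448)²/1.152 = 0.1742.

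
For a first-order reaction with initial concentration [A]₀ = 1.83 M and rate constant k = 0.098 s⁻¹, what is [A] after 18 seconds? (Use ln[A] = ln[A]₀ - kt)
0.3136 M

ln[A] = ln[A]₀ - k·t = ln(1.83) - (0.098)·(18) = 0.6043 - 1.7640 = -1.1597
[A] = e^(-1.1597) = 0.3136 M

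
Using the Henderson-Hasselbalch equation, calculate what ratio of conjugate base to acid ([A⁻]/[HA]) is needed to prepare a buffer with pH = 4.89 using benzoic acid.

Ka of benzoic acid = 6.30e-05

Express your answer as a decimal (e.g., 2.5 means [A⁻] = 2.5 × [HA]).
[A⁻]/[HA] = 4.890

pKa = −log(6.30e-05) = 4.2007. pH = pKa + log([A⁻]/[HA]). 4.89 = 4.2007 + log(ratio). log(ratio) = 4.89 − 4.2007 = 0.6893. ratio = 10^(0.6893) = 4.890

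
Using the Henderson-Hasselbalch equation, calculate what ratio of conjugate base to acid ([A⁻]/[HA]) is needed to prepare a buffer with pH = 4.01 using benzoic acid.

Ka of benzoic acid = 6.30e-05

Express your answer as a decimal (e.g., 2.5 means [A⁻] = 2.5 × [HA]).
[A⁻]/[HA] = 0.645

pKa = −log(6.30e-05) = 4.2007. pH = pKa + log([A⁻]/[HA]). 4.01 = 4.2007 + log(ratio). log(ratio) = 4.01 − 4.2007 = -0.1907. ratio = 10^(-0.1907) = 0.645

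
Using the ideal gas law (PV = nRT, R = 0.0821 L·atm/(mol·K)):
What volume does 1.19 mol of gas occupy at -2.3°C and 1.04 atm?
T = -2.3°C + 273.15 = 270.85 K
V = nRT/P = (1.19 × 0.0821 × 270.85) / 1.04
V = 25.44 L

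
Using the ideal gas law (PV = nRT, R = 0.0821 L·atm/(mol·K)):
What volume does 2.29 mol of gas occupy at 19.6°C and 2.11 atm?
T = 19.6°C + 273.15 = 292.75 K
V = nRT/P = (2.29 × 0.0821 × 292.75) / 2.11
V = 26.09 L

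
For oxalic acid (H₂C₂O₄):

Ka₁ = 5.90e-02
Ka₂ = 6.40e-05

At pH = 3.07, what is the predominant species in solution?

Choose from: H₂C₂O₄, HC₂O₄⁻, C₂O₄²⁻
HC₂O₄⁻

pKa1 = 1.23, pKa2 = 4.19. Each pKa is the crossover between adjacent species; pH = 3.07 lies in the region where HC₂O₄⁻ predominates.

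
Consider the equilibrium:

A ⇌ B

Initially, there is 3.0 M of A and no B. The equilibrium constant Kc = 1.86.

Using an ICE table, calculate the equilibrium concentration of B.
[B] = 1.951 M

ICE: [A] = 3.0 − x, [B] = x.
Kc = x/(3.0 − x) = 1.86 ⇒ x = 1.86·3.0/(1 + 1.86) = 5.58/2.86 = 1.951.
[B] = x = 1.951 M.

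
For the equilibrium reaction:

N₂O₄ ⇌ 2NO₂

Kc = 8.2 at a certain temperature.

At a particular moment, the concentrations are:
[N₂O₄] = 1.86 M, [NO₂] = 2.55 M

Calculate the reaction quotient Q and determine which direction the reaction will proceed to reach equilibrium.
Q = 3.496, Q < K, reaction proceeds forward (toward products)

Q = ([NO₂]^2) / ([N₂O₄])
  = ((2.55)^2) / ((1.86)) = 6.5025/1.86 = 3.496
Since Q = 3.496 < Kc = 8.2, the reaction proceeds forward (toward products) to reach equilibrium.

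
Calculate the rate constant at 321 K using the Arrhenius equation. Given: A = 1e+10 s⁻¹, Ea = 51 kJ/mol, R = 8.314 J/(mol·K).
5.02e+01 s⁻¹

k = A·exp(-Ea/(R·T)) = 1e+10·exp(-51000/(8.314·321)) = 1e+10·exp(-19.1098) = 1e+10·5.0204e-09 = 5.02e+01 s⁻¹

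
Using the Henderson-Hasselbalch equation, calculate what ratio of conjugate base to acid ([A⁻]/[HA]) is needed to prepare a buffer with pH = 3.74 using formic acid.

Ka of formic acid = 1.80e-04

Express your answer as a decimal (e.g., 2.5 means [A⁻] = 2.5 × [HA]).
[A⁻]/[HA] = 0.989

pKa = −log(1.80e-04) = 3.7447. pH = pKa + log([A⁻]/[HA]). 3.74 = 3.7447 + log(ratio). log(ratio) = 3.74 − 3.7447 = -0.0047. ratio = 10^(-0.0047) = 0.989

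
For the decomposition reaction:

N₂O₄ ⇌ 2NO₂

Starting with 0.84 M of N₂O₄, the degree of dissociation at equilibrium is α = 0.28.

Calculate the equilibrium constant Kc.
K_c = 0.3659

x = α·[A]₀ = 0.28 × 0.84 = 0.2352 M dissociated.
At eq: [N₂O₄] = 0.84 − 0.2352 = 0.6048 M; [NO₂] = 2x = 0.4704 M.
Kc = [NO₂]²/[N₂O₄] = (0.4704)²/0.6048 = 0.3659.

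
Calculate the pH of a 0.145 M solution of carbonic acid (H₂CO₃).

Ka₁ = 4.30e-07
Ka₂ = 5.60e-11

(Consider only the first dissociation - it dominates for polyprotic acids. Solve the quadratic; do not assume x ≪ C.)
pH = 3.60

x² + Ka₁·x − Ka₁·C = 0 with Ka₁ = 4.30e-07, C = 0.145.
x = (−Ka₁ + √(Ka₁² + 4·Ka₁·C))/2 = 2.4948e-04 M, so pH = 3.60.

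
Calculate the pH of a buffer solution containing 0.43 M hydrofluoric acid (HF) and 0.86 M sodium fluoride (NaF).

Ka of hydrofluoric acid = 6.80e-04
pH = 3.47

pKa = -log(6.80e-04) = 3.17. pH = pKa + log([A⁻]/[HA]) = 3.17 + log(0.86/0.43)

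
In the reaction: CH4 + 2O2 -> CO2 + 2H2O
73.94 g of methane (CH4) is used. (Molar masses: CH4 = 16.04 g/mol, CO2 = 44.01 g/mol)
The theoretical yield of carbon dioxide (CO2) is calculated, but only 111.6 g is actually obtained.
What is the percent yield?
Moles of CH4 = 73.94 g ÷ 16.04 g/mol = 4.60973 mol
Mole ratio: 1 mol CO2 / 1 mol CH4
Moles of CO2 = 4.60973 × (1/1) = 4.60973 mol
Theoretical yield = 4.60973 mol × 44.01 g/mol = 202.87 g
Actual yield = 111.6 g
Percent yield = (111.6 / 202.87) × 100% = 55.0%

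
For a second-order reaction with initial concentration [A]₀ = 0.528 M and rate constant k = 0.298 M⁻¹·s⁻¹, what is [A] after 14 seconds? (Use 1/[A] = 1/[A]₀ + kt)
0.1649 M

1/[A] = 1/[A]₀ + k·t = 1/0.528 + (0.298)·(14) = 1.8939 + 4.1720 = 6.0659
[A] = 1/6.0659 = 0.1649 M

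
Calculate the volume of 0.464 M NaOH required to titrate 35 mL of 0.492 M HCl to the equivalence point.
V_{base} = 37.1 mL

At equivalence: moles acid = moles base.
moles HCl = 0.492 M × 0.035 L = 0.01722 mol
V_NaOH = 0.01722 mol ÷ 0.464 M = 0.03711 L = 37.1 mL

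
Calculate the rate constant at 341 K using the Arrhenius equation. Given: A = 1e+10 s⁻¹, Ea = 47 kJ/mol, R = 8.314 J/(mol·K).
6.31e+02 s⁻¹

k = A·exp(-Ea/(R·T)) = 1e+10·exp(-47000/(8.314·341)) = 1e+10·exp(-16.5781) = 1e+10·6.3131e-08 = 6.31e+02 s⁻¹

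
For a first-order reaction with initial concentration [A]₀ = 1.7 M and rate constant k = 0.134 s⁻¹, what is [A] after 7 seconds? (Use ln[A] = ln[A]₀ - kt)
0.6654 M

ln[A] = ln[A]₀ - k·t = ln(1.7) - (0.134)·(7) = 0.5306 - 0.9380 = -0.4074
[A] = e^(-0.4074) = 0.6654 M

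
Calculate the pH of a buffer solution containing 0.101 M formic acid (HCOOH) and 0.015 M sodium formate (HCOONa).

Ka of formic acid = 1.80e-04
pH = 2.92

pKa = -log(1.80e-04) = 3.74. pH = pKa + log([A⁻]/[HA]) = 3.74 + log(0.015/0.101)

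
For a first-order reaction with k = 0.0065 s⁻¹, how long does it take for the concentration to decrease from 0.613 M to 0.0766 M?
319.96 s

From ln[A] = ln[A]₀ - k·t: t = ln([A]₀/[A])/k = ln(0.613/0.0766)/0.0065 = ln(8.0026)/0.0065 = 2.0798/0.0065 = 319.96 s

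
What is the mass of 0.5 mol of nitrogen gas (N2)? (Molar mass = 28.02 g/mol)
Mass = 0.5 mol × 28.02 g/mol = 14.01 g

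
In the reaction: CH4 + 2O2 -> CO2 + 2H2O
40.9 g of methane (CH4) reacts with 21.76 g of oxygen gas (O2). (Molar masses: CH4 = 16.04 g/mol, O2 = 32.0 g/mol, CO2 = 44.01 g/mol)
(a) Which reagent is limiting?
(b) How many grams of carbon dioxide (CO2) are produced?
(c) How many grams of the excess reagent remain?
(a) O2, (b) 14.96 g, (c) 35.45 g

Moles of CH4 = 40.9 g ÷ 16.04 g/mol = 2.54988 mol
Moles of O2 = 21.76 g ÷ 32.0 g/mol = 0.68 mol
Moles ÷ coefficient: CH4: 2.54988/1 = 2.55, O2: 0.68/2 = 0.34
(a) O2 has the smaller value, so O2 is the limiting reagent.
(b) Moles of CO2 = 0.68 mol O2 × (1/2) = 0.34 mol; mass = 0.34 mol × 44.01 g/mol = 14.96 g
(c) CH4 consumed = 0.68 × (1/2) = 0.34 mol; remaining = 2.54988 − 0.34 = 2.20988 mol; mass = 2.20988 mol × 16.04 g/mol = 35.45 g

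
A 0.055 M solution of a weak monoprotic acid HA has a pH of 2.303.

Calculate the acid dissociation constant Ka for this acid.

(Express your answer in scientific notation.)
K_a = 4.95e-04

[H⁺] = 10^(−pH) = 10^(−2.303) = 4.977e-03 M. For HA ⇌ H⁺ + A⁻, Ka = x²/(C − x) = (4.977e-03)²/(0.055 − 4.977e-03) = 4.95e-04.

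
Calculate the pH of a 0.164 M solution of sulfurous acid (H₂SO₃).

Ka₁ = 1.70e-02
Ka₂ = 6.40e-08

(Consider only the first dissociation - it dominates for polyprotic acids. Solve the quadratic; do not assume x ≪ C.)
pH = 1.35

x² + Ka₁·x − Ka₁·C = 0 with Ka₁ = 1.70e-02, C = 0.164.
x = (−Ka₁ + √(Ka₁² + 4·Ka₁·C))/2 = 4.4981e-02 M, so pH = 1.35.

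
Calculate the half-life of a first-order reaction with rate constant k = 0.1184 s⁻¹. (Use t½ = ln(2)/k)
5.85 s

t½ = ln(2)/k = 0.6931/0.1184 = 5.85 s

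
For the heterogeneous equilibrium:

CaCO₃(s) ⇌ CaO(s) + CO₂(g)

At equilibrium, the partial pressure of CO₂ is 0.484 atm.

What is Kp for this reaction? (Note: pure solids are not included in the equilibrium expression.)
K_p = 0.484

Solids (CaCO₃, CaO) have activity 1 and are excluded.
Kp = P(CO₂) = 0.484.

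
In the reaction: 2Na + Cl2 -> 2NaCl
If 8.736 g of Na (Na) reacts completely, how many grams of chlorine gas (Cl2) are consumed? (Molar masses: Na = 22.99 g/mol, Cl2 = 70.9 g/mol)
Moles of Na = 8.736 g ÷ 22.99 g/mol = 0.379991 mol
Mole ratio: 1 mol Cl2 / 2 mol Na
Moles of Cl2 = 0.379991 × (1/2) = 0.189996 mol
Mass of Cl2 = 0.189996 mol × 70.9 g/mol = 13.47 g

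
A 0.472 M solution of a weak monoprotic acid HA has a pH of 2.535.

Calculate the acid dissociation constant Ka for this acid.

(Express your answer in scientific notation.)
K_a = 1.81e-05

[H⁺] = 10^(−pH) = 10^(−2.535) = 2.917e-03 M. For HA ⇌ H⁺ + A⁻, Ka = x²/(C − x) = (2.917e-03)²/(0.472 − 2.917e-03) = 1.81e-05.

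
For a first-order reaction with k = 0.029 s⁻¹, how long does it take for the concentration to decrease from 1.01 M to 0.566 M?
19.97 s

From ln[A] = ln[A]₀ - k·t: t = ln([A]₀/[A])/k = ln(1.01/0.566)/0.029 = ln(1.7845)/0.029 = 0.5791/0.029 = 19.97 s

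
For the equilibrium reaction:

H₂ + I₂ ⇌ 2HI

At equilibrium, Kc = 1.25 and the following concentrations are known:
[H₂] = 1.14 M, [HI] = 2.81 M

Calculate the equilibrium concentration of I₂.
[I₂] = 5.5411 M

Kc = ([HI]^2) / ([H₂] × [I₂]) = 1.25
[I₂]^1 = (product terms)/(Kc · other reactant terms) = 7.8961 / (1.25 · 1.14) = 5.5411
[I₂] = 5.5411 M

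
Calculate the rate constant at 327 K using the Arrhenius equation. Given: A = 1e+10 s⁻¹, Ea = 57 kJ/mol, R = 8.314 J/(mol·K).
7.84e+00 s⁻¹

k = A·exp(-Ea/(R·T)) = 1e+10·exp(-57000/(8.314·327)) = 1e+10·exp(-20.9661) = 1e+10·7.8442e-10 = 7.84e+00 s⁻¹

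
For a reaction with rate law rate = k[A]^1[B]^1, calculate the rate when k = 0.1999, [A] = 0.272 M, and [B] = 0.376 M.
0.02044 M/s

rate = k·[A]^1·[B]^1 = 0.1999·(0.272)^1·(0.376)^1 = 0.1999·0.272·0.376 = 0.02044 M/s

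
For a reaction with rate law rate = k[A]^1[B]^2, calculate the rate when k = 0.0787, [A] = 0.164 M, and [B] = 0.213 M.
0.0005856 M/s

rate = k·[A]^1·[B]^2 = 0.0787·(0.164)^1·(0.213)^2 = 0.0787·0.164·0.045369 = 0.0005856 M/s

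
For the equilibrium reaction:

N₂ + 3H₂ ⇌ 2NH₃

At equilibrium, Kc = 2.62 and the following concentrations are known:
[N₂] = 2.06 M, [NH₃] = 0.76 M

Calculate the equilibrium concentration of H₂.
[H₂] = 0.4748 M

Kc = ([NH₃]^2) / ([N₂] × [H₂]^3) = 2.62
[H₂]^3 = (product terms)/(Kc · other reactant terms) = 0.5776 / (2.62 · 2.06) = 0.10702
[H₂] = (0.10702)^(1/3) = 0.4748 M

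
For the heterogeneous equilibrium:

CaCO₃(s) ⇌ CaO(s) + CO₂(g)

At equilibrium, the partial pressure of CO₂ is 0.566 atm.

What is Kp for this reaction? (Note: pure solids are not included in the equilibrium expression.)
K_p = 0.566

Solids (CaCO₃, CaO) have activity 1 and are excluded.
Kp = P(CO₂) = 0.566.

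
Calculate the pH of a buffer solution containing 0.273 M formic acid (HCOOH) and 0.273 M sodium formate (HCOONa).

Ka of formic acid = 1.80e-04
pH = 3.74

pKa = -log(1.80e-04) = 3.74. pH = pKa + log([A⁻]/[HA]) = 3.74 + log(0.273/0.273)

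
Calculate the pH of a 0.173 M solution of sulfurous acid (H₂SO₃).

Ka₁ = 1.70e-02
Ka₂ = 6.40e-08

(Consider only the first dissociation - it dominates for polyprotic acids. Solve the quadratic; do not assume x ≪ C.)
pH = 1.33

x² + Ka₁·x − Ka₁·C = 0 with Ka₁ = 1.70e-02, C = 0.173.
x = (−Ka₁ + √(Ka₁² + 4·Ka₁·C))/2 = 4.6393e-02 M, so pH = 1.33.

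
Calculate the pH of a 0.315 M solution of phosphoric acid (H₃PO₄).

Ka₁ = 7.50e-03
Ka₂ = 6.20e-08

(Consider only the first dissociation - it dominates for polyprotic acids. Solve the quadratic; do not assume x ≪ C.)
pH = 1.35

x² + Ka₁·x − Ka₁·C = 0 with Ka₁ = 7.50e-03, C = 0.315.
x = (−Ka₁ + √(Ka₁² + 4·Ka₁·C))/2 = 4.5000e-02 M, so pH = 1.35.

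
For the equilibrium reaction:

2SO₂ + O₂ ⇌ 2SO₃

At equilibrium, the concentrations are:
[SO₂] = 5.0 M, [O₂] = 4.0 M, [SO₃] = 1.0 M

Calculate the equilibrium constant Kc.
K_c = 0.0100

Kc = ([SO₃]^2) / ([SO₂]^2 × [O₂])
   = ((1.0)^2) / ((5.0)^2·(4.0))
   = 1 / 100 = 0.0100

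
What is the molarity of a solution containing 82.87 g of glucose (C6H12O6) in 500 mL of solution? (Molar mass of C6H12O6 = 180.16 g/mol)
Moles of C6H12O6 = 82.87 g ÷ 180.16 g/mol = 0.45998 mol
Volume = 500 mL = 0.5 L
Molarity = 0.45998 mol ÷ 0.5 L = 0.92 M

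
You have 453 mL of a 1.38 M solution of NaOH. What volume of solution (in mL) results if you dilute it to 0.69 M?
Using M₁V₁ = M₂V₂:
1.38 × 453 = 0.69 × V₂
V₂ = (1.38 × 453) / 0.69 = 906 mL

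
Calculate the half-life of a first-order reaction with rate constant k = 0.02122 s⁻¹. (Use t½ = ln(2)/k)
32.66 s

t½ = ln(2)/k = 0.6931/0.02122 = 32.66 s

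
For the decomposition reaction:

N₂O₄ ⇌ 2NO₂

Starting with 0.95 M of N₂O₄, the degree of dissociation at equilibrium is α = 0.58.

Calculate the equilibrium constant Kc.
K_c = 3.0436

x = α·[A]₀ = 0.58 × 0.95 = 0.551 M dissociated.
At eq: [N₂O₄] = 0.95 − 0.551 = 0.399 M; [NO₂] = 2x = 1.102 M.
Kc = [NO₂]²/[N₂O₄] = (1.102)²/0.399 = 3.044.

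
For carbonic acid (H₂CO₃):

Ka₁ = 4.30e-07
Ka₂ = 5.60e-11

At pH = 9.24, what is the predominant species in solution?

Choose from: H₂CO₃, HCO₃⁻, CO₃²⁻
HCO₃⁻

pKa1 = 6.37, pKa2 = 10.25. Each pKa is the crossover between adjacent species; pH = 9.24 lies in the region where HCO₃⁻ predominates.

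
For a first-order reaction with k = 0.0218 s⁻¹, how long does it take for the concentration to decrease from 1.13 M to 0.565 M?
31.80 s

From ln[A] = ln[A]₀ - k·t: t = ln([A]₀/[A])/k = ln(1.13/0.565)/0.0218 = ln(2.0000)/0.0218 = 0.6931/0.0218 = 31.80 s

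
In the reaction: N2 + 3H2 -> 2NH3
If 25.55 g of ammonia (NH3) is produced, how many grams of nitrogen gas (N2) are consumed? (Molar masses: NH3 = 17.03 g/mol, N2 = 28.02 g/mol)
Moles of NH3 = 25.55 g ÷ 17.03 g/mol = 1.50029 mol
Mole ratio: 1 mol N2 / 2 mol NH3
Moles of N2 = 1.50029 × (1/2) = 0.750147 mol
Mass of N2 = 0.750147 mol × 28.02 g/mol = 21.02 g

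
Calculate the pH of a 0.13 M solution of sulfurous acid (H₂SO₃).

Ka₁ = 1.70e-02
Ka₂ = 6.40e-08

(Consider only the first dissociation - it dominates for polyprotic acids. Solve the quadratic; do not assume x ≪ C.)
pH = 1.41

x² + Ka₁·x − Ka₁·C = 0 with Ka₁ = 1.70e-02, C = 0.13.
x = (−Ka₁ + √(Ka₁² + 4·Ka₁·C))/2 = 3.9273e-02 M, so pH = 1.41.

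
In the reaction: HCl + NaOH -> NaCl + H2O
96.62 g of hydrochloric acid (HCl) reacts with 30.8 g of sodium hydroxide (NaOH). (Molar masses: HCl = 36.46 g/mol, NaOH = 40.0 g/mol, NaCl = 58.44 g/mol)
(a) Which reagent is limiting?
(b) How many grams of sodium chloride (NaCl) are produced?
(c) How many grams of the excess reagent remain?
(a) NaOH, (b) 45 g, (c) 68.55 g

Moles of HCl = 96.62 g ÷ 36.46 g/mol = 2.65003 mol
Moles of NaOH = 30.8 g ÷ 40.0 g/mol = 0.77 mol
Moles ÷ coefficient: HCl: 2.65003/1 = 2.65, NaOH: 0.77/1 = 0.77
(a) NaOH has the smaller value, so NaOH is the limiting reagent.
(b) Moles of NaCl = 0.77 mol NaOH × (1/1) = 0.77 mol; mass = 0.77 mol × 58.44 g/mol = 45 g
(c) HCl consumed = 0.77 × (1/1) = 0.77 mol; remaining = 2.65003 − 0.77 = 1.88003 mol; mass = 1.88003 mol × 36.46 g/mol = 68.55 g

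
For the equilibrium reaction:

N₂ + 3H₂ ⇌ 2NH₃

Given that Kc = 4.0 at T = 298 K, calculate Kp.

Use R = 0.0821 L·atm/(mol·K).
K_p = 0.0067

Δn = (moles gaseous products) − (moles gaseous reactants) = -2
T = 298 K; RT = 0.0821 × 298 = 24.4658
Kp = Kc·(RT)^Δn = 4.0 × (24.4658)^-2 = 4.0 × 0.00167063 = 0.0067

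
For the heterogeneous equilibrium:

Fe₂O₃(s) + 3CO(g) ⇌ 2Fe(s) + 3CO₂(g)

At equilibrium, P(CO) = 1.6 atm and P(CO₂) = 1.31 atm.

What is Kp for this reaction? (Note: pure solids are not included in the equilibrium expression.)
K_p = 0.549

Solids (Fe₂O₃, Fe) are excluded.
Kp = P(CO₂)³/P(CO)³ = (1.31)³/(1.6)³ = 2.248/4.096 = 0.549.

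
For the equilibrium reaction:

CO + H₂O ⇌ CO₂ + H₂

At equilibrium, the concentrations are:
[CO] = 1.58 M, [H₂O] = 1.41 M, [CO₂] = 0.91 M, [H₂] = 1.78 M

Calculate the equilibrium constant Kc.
K_c = 0.7271

Kc = ([CO₂] × [H₂]) / ([CO] × [H₂O])
   = ((0.91)·(1.78)) / ((1.58)·(1.41))
   = 1.6198 / 2.2278 = 0.7271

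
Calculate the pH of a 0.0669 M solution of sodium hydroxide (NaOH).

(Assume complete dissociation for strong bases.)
pH = 12.83

[OH⁻] = 0.0669 M for strong base. pOH = -log[OH⁻] = 1.17, pH = 14 - pOH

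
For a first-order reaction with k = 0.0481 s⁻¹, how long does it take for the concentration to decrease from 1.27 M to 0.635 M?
14.41 s

From ln[A] = ln[A]₀ - k·t: t = ln([A]₀/[A])/k = ln(1.27/0.635)/0.0481 = ln(2.0000)/0.0481 = 0.6931/0.0481 = 14.41 s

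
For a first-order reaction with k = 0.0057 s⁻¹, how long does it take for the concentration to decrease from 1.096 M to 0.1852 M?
311.93 s

From ln[A] = ln[A]₀ - k·t: t = ln([A]₀/[A])/k = ln(1.096/0.1852)/0.0057 = ln(5.9179)/0.0057 = 1.7780/0.0057 = 311.93 s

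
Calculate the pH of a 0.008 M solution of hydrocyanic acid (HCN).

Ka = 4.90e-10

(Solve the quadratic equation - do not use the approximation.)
pH = 5.70

x² + Ka×x - Ka×C = 0. Using quadratic formula: [H⁺] = 1.9797e-06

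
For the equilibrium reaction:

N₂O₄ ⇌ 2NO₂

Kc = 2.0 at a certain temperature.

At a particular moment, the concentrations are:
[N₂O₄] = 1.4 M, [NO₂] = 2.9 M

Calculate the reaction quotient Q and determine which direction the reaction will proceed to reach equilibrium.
Q = 6.007, Q > K, reaction proceeds reverse (toward reactants)

Q = ([NO₂]^2) / ([N₂O₄])
  = ((2.9)^2) / ((1.4)) = 8.41/1.4 = 6.007
Since Q = 6.007 > Kc = 2.0, the reaction proceeds reverse (toward reactants) to reach equilibrium.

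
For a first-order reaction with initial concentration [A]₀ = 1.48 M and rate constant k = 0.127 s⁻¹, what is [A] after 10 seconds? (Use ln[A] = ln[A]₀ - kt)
0.4156 M

ln[A] = ln[A]₀ - k·t = ln(1.48) - (0.127)·(10) = 0.3920 - 1.2700 = -0.8780
[A] = e^(-0.8780) = 0.4156 M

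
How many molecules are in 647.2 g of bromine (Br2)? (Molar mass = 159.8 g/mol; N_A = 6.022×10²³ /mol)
Moles = 647.2 g ÷ 159.8 g/mol = 4.05006 mol
Molecules = 4.05006 mol × 6.022×10²³ /mol = 2.439e+24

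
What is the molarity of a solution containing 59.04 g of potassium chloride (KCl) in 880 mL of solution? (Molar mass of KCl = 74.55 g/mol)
Moles of KCl = 59.04 g ÷ 74.55 g/mol = 0.791952 mol
Volume = 880 mL = 0.88 L
Molarity = 0.791952 mol ÷ 0.88 L = 0.8999 M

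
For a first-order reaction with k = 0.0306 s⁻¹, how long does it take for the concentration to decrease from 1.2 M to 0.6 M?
22.65 s

From ln[A] = ln[A]₀ - k·t: t = ln([A]₀/[A])/k = ln(1.2/0.6)/0.0306 = ln(2.0000)/0.0306 = 0.6931/0.0306 = 22.65 s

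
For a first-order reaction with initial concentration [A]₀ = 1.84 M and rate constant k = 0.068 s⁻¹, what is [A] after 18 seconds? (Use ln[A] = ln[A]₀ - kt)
0.5411 M

ln[A] = ln[A]₀ - k·t = ln(1.84) - (0.068)·(18) = 0.6098 - 1.2240 = -0.6142
[A] = e^(-0.6142) = 0.5411 M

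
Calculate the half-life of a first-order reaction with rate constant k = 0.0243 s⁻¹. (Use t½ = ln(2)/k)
28.52 s

t½ = ln(2)/k = 0.6931/0.0243 = 28.52 s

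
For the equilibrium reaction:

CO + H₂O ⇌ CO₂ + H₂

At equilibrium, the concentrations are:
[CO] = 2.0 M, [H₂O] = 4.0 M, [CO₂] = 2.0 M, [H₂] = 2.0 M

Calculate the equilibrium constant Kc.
K_c = 0.5000

Kc = ([CO₂] × [H₂]) / ([CO] × [H₂O])
   = ((2.0)·(2.0)) / ((2.0)·(4.0))
   = 4 / 8 = 0.5000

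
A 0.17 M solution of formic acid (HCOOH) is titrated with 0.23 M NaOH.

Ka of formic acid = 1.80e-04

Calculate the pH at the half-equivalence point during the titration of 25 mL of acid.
pH = pKa = 3.74

At the half-equivalence point, [HA] = [A⁻], so by Henderson–Hasselbalch pH = pKa + log(1) = pKa.
pKa = −log(1.80e-04) = 3.74.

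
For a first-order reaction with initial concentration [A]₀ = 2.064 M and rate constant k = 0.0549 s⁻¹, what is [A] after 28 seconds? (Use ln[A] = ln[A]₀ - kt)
0.4437 M

ln[A] = ln[A]₀ - k·t = ln(2.064) - (0.0549)·(28) = 0.7246 - 1.5372 = -0.8126
[A] = e^(-0.8126) = 0.4437 M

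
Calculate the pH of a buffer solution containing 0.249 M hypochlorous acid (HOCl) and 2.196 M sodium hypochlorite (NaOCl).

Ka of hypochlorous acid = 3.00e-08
pH = 8.47

pKa = -log(3.00e-08) = 7.52. pH = pKa + log([A⁻]/[HA]) = 7.52 + log(2.196/0.249)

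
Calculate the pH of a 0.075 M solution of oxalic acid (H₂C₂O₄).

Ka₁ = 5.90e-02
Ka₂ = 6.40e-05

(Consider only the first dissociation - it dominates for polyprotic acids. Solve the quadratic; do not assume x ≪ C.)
pH = 1.36

x² + Ka₁·x − Ka₁·C = 0 with Ka₁ = 5.90e-02, C = 0.075.
x = (−Ka₁ + √(Ka₁² + 4·Ka₁·C))/2 = 4.3268e-02 M, so pH = 1.36.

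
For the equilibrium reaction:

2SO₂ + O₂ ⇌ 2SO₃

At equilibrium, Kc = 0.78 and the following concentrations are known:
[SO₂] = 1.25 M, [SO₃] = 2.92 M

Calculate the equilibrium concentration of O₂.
[O₂] = 6.9960 M

Kc = ([SO₃]^2) / ([SO₂]^2 × [O₂]) = 0.78
[O₂]^1 = (product terms)/(Kc · other reactant terms) = 8.5264 / (0.78 · 1.5625) = 6.996
[O₂] = 6.9960 M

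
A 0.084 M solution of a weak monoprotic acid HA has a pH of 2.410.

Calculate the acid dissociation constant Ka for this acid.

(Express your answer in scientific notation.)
K_a = 1.89e-04

[H⁺] = 10^(−pH) = 10^(−2.410) = 3.890e-03 M. For HA ⇌ H⁺ + A⁻, Ka = x²/(C − x) = (3.890e-03)²/(0.084 − 3.890e-03) = 1.89e-04.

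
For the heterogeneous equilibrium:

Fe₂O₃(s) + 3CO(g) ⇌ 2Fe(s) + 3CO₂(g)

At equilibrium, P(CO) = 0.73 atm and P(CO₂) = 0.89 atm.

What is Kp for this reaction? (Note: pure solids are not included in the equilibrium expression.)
K_p = 1.812

Solids (Fe₂O₃, Fe) are excluded.
Kp = P(CO₂)³/P(CO)³ = (0.89)³/(0.73)³ = 0.705/0.389 = 1.812.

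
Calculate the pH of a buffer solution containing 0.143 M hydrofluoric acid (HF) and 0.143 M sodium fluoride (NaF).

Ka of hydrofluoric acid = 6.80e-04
pH = 3.17

pKa = -log(6.80e-04) = 3.17. pH = pKa + log([A⁻]/[HA]) = 3.17 + log(0.143/0.143)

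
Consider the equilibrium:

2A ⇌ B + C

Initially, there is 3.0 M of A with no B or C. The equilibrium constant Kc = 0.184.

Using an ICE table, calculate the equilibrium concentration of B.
[B] = 0.693 M

ICE: [A] = 3.0 − 2x, [B] = [C] = x.
Kc = x²/(3.0 − 2x)² = 0.184 ⇒ √Kc = x/(3.0 − 2x).
x = √0.184·3.0/(1 + 2√0.184) = 0.42895·3.0/1.8579 = 0.69264.
[B] = x = 0.693 M.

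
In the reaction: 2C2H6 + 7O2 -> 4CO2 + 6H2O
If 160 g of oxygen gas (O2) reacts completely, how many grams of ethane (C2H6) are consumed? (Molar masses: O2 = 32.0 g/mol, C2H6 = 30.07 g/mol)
Moles of O2 = 160 g ÷ 32.0 g/mol = 5 mol
Mole ratio: 2 mol C2H6 / 7 mol O2
Moles of C2H6 = 5 × (2/7) = 1.42857 mol
Mass of C2H6 = 1.42857 mol × 30.07 g/mol = 42.96 g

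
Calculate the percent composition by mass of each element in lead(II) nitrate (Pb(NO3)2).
Pb: 62.56%, N: 8.46%, O: 28.98%

Molar mass of Pb(NO3)2 = 331.22 g/mol
% Pb = (1 × 207.2) / 331.22 × 100% = 207.2 / 331.22 × 100% = 62.56%
% N = (2 × 14.01) / 331.22 × 100% = 28.02 / 331.22 × 100% = 8.46%
% O = (6 × 16.0) / 331.22 × 100% = 96 / 331.22 × 100% = 28.98%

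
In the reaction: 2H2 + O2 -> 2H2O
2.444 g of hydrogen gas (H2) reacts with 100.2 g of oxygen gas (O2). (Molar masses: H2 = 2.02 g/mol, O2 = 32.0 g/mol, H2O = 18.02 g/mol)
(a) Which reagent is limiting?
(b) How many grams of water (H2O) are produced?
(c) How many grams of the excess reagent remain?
(a) H2, (b) 21.8 g, (c) 80.84 g

Moles of H2 = 2.444 g ÷ 2.02 g/mol = 1.2099 mol
Moles of O2 = 100.2 g ÷ 32.0 g/mol = 3.13125 mol
Moles ÷ coefficient: H2: 1.2099/2 = 0.605, O2: 3.13125/1 = 3.131
(a) H2 has the smaller value, so H2 is the limiting reagent.
(b) Moles of H2O = 1.2099 mol H2 × (2/2) = 1.2099 mol; mass = 1.2099 mol × 18.02 g/mol = 21.8 g
(c) O2 consumed = 1.2099 × (1/2) = 0.60495 mol; remaining = 3.13125 − 0.60495 = 2.5263 mol; mass = 2.5263 mol × 32.0 g/mol = 80.84 g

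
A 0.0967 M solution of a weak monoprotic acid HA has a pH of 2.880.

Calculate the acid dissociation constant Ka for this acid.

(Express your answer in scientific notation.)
K_a = 1.82e-05

[H⁺] = 10^(−pH) = 10^(−2.880) = 1.318e-03 M. For HA ⇌ H⁺ + A⁻, Ka = x²/(C − x) = (1.318e-03)²/(0.0967 − 1.318e-03) = 1.82e-05.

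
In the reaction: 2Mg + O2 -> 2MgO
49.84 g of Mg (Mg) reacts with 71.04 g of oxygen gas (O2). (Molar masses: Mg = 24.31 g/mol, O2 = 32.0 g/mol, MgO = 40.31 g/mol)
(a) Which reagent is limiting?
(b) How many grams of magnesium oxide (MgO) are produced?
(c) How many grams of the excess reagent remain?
(a) Mg, (b) 82.64 g, (c) 38.24 g

Moles of Mg = 49.84 g ÷ 24.31 g/mol = 2.05019 mol
Moles of O2 = 71.04 g ÷ 32.0 g/mol = 2.22 mol
Moles ÷ coefficient: Mg: 2.05019/2 = 1.025, O2: 2.22/1 = 2.22
(a) Mg has the smaller value, so Mg is the limiting reagent.
(b) Moles of MgO = 2.05019 mol Mg × (2/2) = 2.05019 mol; mass = 2.05019 mol × 40.31 g/mol = 82.64 g
(c) O2 consumed = 2.05019 × (1/2) = 1.02509 mol; remaining = 2.22 − 1.02509 = 1.19491 mol; mass = 1.19491 mol × 32.0 g/mol = 38.24 g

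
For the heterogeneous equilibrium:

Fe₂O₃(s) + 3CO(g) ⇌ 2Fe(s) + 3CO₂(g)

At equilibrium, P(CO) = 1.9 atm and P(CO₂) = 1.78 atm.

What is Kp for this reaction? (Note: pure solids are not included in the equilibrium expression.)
K_p = 0.822

Solids (Fe₂O₃, Fe) are excluded.
Kp = P(CO₂)³/P(CO)³ = (1.78)³/(1.9)³ = 5.64/6.859 = 0.822.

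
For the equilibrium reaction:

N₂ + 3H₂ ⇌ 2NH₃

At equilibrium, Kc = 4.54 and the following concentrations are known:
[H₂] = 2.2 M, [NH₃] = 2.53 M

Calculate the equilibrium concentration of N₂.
[N₂] = 0.1324 M

Kc = ([NH₃]^2) / ([N₂] × [H₂]^3) = 4.54
[N₂]^1 = (product terms)/(Kc · other reactant terms) = 6.4009 / (4.54 · 10.648) = 0.13241
[N₂] = 0.1324 M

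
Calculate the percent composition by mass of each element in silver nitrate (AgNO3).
Ag: 63.50%, N: 8.25%, O: 28.26%

Molar mass of AgNO3 = 169.88 g/mol
% Ag = (1 × 107.87) / 169.88 × 100% = 107.87 / 169.88 × 100% = 63.50%
% N = (1 × 14.01) / 169.88 × 100% = 14.01 / 169.88 × 100% = 8.25%
% O = (3 × 16.0) / 169.88 × 100% = 48 / 169.88 × 100% = 28.26%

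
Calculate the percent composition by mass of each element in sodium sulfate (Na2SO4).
Na: 32.37%, S: 22.58%, O: 45.05%

Molar mass of Na2SO4 = 142.05 g/mol
% Na = (2 × 22.99) / 142.05 × 100% = 45.98 / 142.05 × 100% = 32.37%
% S = (1 × 32.07) / 142.05 × 100% = 32.07 / 142.05 × 100% = 22.58%
% O = (4 × 16.0) / 142.05 × 100% = 64 / 142.05 × 100% = 45.05%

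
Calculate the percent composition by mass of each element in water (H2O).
H: 11.19%, O: 88.79%

Molar mass of H2O = 18.02 g/mol
% H = (2 × 1.008) / 18.02 × 100% = 2.016 / 18.02 × 100% = 11.19%
% O = (1 × 16.0) / 18.02 × 100% = 16 / 18.02 × 100% = 88.79%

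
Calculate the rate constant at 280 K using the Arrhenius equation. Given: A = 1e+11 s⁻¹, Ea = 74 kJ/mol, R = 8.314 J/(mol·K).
1.57e-03 s⁻¹

k = A·exp(-Ea/(R·T)) = 1e+11·exp(-74000/(8.314·280)) = 1e+11·exp(-31.7880) = 1e+11·1.5654e-14 = 1.57e-03 s⁻¹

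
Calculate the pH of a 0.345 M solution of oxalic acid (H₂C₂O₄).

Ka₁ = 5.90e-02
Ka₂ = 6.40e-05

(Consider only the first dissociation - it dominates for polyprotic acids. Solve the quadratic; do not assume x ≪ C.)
pH = 0.93

x² + Ka₁·x − Ka₁·C = 0 with Ka₁ = 5.90e-02, C = 0.345.
x = (−Ka₁ + √(Ka₁² + 4·Ka₁·C))/2 = 1.1619e-01 M, so pH = 0.93.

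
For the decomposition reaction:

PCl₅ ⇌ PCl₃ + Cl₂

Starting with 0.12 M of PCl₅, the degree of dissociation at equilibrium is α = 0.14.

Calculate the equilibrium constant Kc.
K_c = 0.0027

x = α·[A]₀ = 0.14 × 0.12 = 0.0168 M dissociated.
At eq: [PCl₅] = 0.12 − 0.0168 = 0.1032 M; [PCl₃] = [Cl₂] = x = 0.0168 M.
Kc = [PCl₃][Cl₂]/[PCl₅] = (0.0168)²/0.1032 = 0.002735.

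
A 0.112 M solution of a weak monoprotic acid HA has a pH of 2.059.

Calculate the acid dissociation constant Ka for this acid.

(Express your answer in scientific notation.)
K_a = 7.38e-04

[H⁺] = 10^(−pH) = 10^(−2.059) = 8.730e-03 M. For HA ⇌ H⁺ + A⁻, Ka = x²/(C − x) = (8.730e-03)²/(0.112 − 8.730e-03) = 7.38e-04.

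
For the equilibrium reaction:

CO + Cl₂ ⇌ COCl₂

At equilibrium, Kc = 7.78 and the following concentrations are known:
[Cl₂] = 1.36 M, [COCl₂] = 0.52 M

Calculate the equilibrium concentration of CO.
[CO] = 0.0491 M

Kc = ([COCl₂]) / ([CO] × [Cl₂]) = 7.78
[CO]^1 = (product terms)/(Kc · other reactant terms) = 0.52 / (7.78 · 1.36) = 0.049146
[CO] = 0.0491 M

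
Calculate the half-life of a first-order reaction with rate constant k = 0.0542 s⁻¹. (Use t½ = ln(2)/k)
12.79 s

t½ = ln(2)/k = 0.6931/0.0542 = 12.79 s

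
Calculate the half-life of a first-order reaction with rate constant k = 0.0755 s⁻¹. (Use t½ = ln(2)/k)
9.18 s

t½ = ln(2)/k = 0.6931/0.0755 = 9.18 s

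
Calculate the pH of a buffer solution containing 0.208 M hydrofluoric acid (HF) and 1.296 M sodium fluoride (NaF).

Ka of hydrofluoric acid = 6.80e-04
pH = 3.96

pKa = -log(6.80e-04) = 3.17. pH = pKa + log([A⁻]/[HA]) = 3.17 + log(1.296/0.208)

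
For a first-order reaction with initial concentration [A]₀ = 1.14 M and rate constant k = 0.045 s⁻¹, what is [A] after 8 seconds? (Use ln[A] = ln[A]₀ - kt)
0.7954 M

ln[A] = ln[A]₀ - k·t = ln(1.14) - (0.045)·(8) = 0.1310 - 0.3600 = -0.2290
[A] = e^(-0.2290) = 0.7954 M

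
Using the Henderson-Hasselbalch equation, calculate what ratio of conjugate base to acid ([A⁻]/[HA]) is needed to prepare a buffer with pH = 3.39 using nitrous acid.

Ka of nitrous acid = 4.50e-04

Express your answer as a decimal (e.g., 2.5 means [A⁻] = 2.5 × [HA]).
[A⁻]/[HA] = 1.105

pKa = −log(4.50e-04) = 3.3468. pH = pKa + log([A⁻]/[HA]). 3.39 = 3.3468 + log(ratio). log(ratio) = 3.39 − 3.3468 = 0.0432. ratio = 10^(0.0432) = 1.105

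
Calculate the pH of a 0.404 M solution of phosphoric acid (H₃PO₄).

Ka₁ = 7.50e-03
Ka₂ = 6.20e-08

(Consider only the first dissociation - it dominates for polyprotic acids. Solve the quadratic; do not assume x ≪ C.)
pH = 1.29

x² + Ka₁·x − Ka₁·C = 0 with Ka₁ = 7.50e-03, C = 0.404.
x = (−Ka₁ + √(Ka₁² + 4·Ka₁·C))/2 = 5.1423e-02 M, so pH = 1.29.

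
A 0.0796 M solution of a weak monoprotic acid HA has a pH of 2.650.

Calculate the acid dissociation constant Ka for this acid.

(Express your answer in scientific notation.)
K_a = 6.48e-05

[H⁺] = 10^(−pH) = 10^(−2.650) = 2.239e-03 M. For HA ⇌ H⁺ + A⁻, Ka = x²/(C − x) = (2.239e-03)²/(0.0796 − 2.239e-03) = 6.48e-05.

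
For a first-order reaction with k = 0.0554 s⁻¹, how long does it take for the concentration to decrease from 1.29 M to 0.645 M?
12.51 s

From ln[A] = ln[A]₀ - k·t: t = ln([A]₀/[A])/k = ln(1.29/0.645)/0.0554 = ln(2.0000)/0.0554 = 0.6931/0.0554 = 12.51 s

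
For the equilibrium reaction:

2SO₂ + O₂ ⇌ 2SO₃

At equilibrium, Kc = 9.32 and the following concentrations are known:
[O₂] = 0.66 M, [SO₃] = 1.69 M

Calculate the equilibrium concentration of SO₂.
[SO₂] = 0.6814 M

Kc = ([SO₃]^2) / ([SO₂]^2 × [O₂]) = 9.32
[SO₂]^2 = (product terms)/(Kc · other reactant terms) = 2.8561 / (9.32 · 0.66) = 0.46432
[SO₂] = (0.46432)^(1/2) = 0.6814 M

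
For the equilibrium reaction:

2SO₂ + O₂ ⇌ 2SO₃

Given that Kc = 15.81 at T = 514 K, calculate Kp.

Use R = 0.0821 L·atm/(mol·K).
K_p = 0.3746

Δn = (moles gaseous products) − (moles gaseous reactants) = -1
T = 514 K; RT = 0.0821 × 514 = 42.1994
Kp = Kc·(RT)^Δn = 15.81 × (42.1994)^-1 = 15.81 × 0.023697 = 0.3746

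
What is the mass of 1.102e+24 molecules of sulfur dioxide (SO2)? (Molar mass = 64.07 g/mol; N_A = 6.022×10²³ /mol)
Moles = 1.102e+24 ÷ 6.022×10²³ = 1.82996 mol
Mass = 1.82996 mol × 64.07 g/mol = 117.2 g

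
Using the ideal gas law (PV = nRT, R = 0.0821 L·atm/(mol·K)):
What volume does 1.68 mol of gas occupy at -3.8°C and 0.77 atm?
T = -3.8°C + 273.15 = 269.35 K
V = nRT/P = (1.68 × 0.0821 × 269.35) / 0.77
V = 48.25 L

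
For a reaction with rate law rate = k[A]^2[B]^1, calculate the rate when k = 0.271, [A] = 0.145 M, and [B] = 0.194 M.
0.001105 M/s

rate = k·[A]^2·[B]^1 = 0.271·(0.145)^2·(0.194)^1 = 0.271·0.021025·0.194 = 0.001105 M/s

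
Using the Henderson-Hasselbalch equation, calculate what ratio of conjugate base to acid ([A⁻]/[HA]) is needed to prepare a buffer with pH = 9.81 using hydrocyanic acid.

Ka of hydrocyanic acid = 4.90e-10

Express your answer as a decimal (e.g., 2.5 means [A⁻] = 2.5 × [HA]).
[A⁻]/[HA] = 3.164

pKa = −log(4.90e-10) = 9.3098. pH = pKa + log([A⁻]/[HA]). 9.81 = 9.3098 + log(ratio). log(ratio) = 9.81 − 9.3098 = 0.5002. ratio = 10^(0.5002) = 3.164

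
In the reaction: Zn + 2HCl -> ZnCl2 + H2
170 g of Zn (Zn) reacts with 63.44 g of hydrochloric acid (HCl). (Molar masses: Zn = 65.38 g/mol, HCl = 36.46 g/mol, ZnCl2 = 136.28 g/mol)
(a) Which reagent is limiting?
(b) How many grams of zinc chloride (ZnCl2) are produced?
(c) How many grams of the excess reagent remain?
(a) HCl, (b) 118.6 g, (c) 113.1 g

Moles of Zn = 170 g ÷ 65.38 g/mol = 2.60018 mol
Moles of HCl = 63.44 g ÷ 36.46 g/mol = 1.73999 mol
Moles ÷ coefficient: Zn: 2.60018/1 = 2.6, HCl: 1.73999/2 = 0.87
(a) HCl has the smaller value, so HCl is the limiting reagent.
(b) Moles of ZnCl2 = 1.73999 mol HCl × (1/2) = 0.869995 mol; mass = 0.869995 mol × 136.28 g/mol = 118.6 g
(c) Zn consumed = 1.73999 × (1/2) = 0.869995 mol; remaining = 2.60018 − 0.869995 = 1.73019 mol; mass = 1.73019 mol × 65.38 g/mol = 113.1 g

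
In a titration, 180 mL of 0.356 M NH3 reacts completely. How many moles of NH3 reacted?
Moles = Molarity × Volume (L)
Moles = 0.356 M × 0.18 L = 0.06408 mol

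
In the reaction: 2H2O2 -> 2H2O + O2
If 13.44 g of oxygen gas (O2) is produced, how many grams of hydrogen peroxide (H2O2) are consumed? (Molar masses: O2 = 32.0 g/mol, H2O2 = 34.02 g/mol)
Moles of O2 = 13.44 g ÷ 32.0 g/mol = 0.42 mol
Mole ratio: 2 mol H2O2 / 1 mol O2
Moles of H2O2 = 0.42 × (2/1) = 0.84 mol
Mass of H2O2 = 0.84 mol × 34.02 g/mol = 28.58 g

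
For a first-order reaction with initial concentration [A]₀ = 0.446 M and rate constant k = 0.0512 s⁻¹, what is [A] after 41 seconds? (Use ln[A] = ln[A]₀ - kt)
0.0547 M

ln[A] = ln[A]₀ - k·t = ln(0.446) - (0.0512)·(41) = -0.8074 - 2.0992 = -2.9066
[A] = e^(-2.9066) = 0.0547 M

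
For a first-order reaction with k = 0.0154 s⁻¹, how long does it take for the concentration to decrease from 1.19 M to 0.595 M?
45.01 s

From ln[A] = ln[A]₀ - k·t: t = ln([A]₀/[A])/k = ln(1.19/0.595)/0.0154 = ln(2.0000)/0.0154 = 0.6931/0.0154 = 45.01 s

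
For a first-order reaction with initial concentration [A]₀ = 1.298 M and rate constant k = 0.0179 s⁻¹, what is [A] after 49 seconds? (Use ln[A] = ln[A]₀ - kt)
0.5400 M

ln[A] = ln[A]₀ - k·t = ln(1.298) - (0.0179)·(49) = 0.2608 - 0.8771 = -0.6163
[A] = e^(-0.6163) = 0.5400 M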